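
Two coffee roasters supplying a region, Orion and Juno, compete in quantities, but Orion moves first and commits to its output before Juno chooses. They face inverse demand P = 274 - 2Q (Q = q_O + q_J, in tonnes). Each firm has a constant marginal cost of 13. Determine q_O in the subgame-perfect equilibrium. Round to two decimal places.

Solve by backward induction. Given q_O, the follower Juno maximises π_J = (274 - 2q_O - 2q_J)q_J - 13q_J.
Setting the follower's marginal profit to zero, 261 - 2q_O - 4q_J = 0, i.e. q_J = (261 - 2q_O)/4.
The leader anticipates this reaction. Substituting into P = 274 - 2Q gives P = 287/2 - q_O, so π_O = (287/2 - q_O)q_O - 13q_O.
The leader's first-order condition 261/2 - 2q_O = 0 yields q_O = 261/4.
Then q_J = (261 - 2·(261/4))/4 = 261/8.

65.25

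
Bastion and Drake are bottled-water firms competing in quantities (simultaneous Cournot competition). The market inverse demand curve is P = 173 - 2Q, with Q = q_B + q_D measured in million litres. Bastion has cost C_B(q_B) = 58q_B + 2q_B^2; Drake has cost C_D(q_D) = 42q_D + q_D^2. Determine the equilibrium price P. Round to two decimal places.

116.36

Bastion's profit: π_B = (173 - 2Q)q_B - (58q_B + 2q_B²). Setting ∂π_B/∂q_B = 0: 115 - 8q_B - 2(q_D) = 0.
Drake's first-order condition: 131 - 6q_D - 2(q_B) = 0.
Best responses: q_B = (115 - 2q_D)/8, q_D = (131 - 2q_B)/6.
Solving the pair: q_B = 107/11, q_D = 409/22.
Total output Q = 623/22, so price P = 173 - 2·(623/22) = 1280/11.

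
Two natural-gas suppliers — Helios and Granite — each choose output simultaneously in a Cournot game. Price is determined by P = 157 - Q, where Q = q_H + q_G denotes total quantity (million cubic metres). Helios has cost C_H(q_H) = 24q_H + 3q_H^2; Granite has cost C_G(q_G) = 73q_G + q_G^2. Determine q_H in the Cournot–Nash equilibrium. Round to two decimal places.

14.45

Helios's profit: π_H = (157 - Q)q_H - (24q_H + 3q_H²). Setting ∂π_H/∂q_H = 0: 133 - 8q_H - (q_G) = 0.
Granite's profit: π_G = (157 - Q)q_G - (73q_G + q_G²). Setting ∂π_G/∂q_G = 0: 84 - 4q_G - (q_H) = 0.
Rearranging gives the reaction functions q_H = (133 - q_G)/8 and q_G = (84 - q_H)/4.
Solving the pair: q_H = 448/31, q_G = 539/31.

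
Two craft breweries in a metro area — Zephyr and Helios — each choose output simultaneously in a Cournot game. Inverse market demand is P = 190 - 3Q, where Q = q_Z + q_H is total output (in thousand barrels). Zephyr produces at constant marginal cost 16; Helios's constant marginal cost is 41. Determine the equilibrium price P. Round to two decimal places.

82.33

Zephyr's profit: π_Z = (190 - 3Q)q_Z - (16q_Z). Setting ∂π_Z/∂q_Z = 0: 174 - 6q_Z - 3(q_H) = 0.
Helios's first-order condition: 149 - 6q_H - 3(q_Z) = 0.
Best responses: q_Z = (174 - 3q_H)/6, q_H = (149 - 3q_Z)/6.
Solving the pair: q_Z = 199/9, q_H = 124/9.
Total output Q = 323/9, so price P = 190 - 3·(323/9) = 247/3.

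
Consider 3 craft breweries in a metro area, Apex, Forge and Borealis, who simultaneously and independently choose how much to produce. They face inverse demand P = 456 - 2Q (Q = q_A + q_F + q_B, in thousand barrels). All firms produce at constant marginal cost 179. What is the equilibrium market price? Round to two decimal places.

A representative firm's profit is π_i = q_i(456 - 2Q) - 179q_i.
First-order condition (treating rivals' output as given): 277 - 4q_i - 2·Σ_{j≠i} q_j = 0.
By symmetry each firm produces the same amount; substituting Σ_{j≠i} q_j = 2q_i yields q_i = 277/8.
Total output Q = 831/8, so price P = 456 - 2·(831/8) = 993/4.

248.25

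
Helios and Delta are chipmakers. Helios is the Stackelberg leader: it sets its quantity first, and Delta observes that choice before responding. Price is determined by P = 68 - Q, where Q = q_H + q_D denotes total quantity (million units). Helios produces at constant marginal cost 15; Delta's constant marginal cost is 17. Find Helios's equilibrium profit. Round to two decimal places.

The follower Delta best-responds to any q_H: π_D = (68 - Q)q_D - 17q_D.
Setting the follower's marginal profit to zero, 51 - q_H - 2q_D = 0, i.e. q_D = (51 - q_H)/2.
Helios substitutes q_D(q_H) into its own profit: π_H = q_H(68 - q_H - (51 - q_H)/2) - 15q_H = (85/2 - (1/2)q_H)q_H - 15q_H.
The leader's first-order condition 55/2 - q_H = 0 yields q_H = 55/2.
Then q_D = (51 - 55/2)/2 = 47/4.
Price P = 68 - 157/4 = 115/4.
Helios's profit: (115/4 - 15)·(55/2) = 378.1250.

378.13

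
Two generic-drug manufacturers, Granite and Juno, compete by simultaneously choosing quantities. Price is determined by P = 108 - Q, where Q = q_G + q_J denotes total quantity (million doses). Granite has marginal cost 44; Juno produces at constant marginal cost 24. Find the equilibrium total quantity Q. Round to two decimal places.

49.33

Granite's profit: π_G = (108 - Q)q_G - (44q_G). Setting ∂π_G/∂q_G = 0: 64 - 2q_G - (q_J) = 0.
Juno's first-order condition: 84 - 2q_J - (q_G) = 0.
Best responses: q_G = (64 - q_J)/2, q_J = (84 - q_G)/2.
Solving the pair: q_G = 44/3, q_J = 104/3.
Total output Q = 44/3 + 104/3 = 148/3.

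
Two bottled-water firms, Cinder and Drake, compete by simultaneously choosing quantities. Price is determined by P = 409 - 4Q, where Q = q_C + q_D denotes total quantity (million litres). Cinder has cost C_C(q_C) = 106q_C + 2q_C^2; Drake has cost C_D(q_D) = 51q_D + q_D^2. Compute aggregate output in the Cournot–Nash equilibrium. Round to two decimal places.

45.02

Cinder's profit: π_C = (409 - 4Q)q_C - (106q_C + 2q_C²). Setting ∂π_C/∂q_C = 0: 303 - 12q_C - 4(q_D) = 0.
Drake's profit: π_D = (409 - 4Q)q_D - (51q_D + q_D²). Setting ∂π_D/∂q_D = 0: 358 - 10q_D - 4(q_C) = 0.
So q_C = (303 - 4q_D)/12 and q_D = (358 - 4q_C)/10.
Substituting one into the other gives q_C = 799/52 and q_D = 771/26.
Total output Q = 799/52 + 771/26 = 45.0192.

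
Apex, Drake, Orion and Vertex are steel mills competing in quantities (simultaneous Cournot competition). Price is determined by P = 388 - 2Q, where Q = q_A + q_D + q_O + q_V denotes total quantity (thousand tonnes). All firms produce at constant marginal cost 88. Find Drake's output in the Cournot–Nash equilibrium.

30

Each firm earns π_i = (388 - 2Q)q_i - 88q_i.
First-order condition (treating rivals' output as given): 300 - 4q_i - 2·Σ_{j≠i} q_j = 0.
With identical firms every q_j equals q_i, so Σ_{j≠i} q_j = 3q_i and 300 = 10q_i, giving q_i = 30.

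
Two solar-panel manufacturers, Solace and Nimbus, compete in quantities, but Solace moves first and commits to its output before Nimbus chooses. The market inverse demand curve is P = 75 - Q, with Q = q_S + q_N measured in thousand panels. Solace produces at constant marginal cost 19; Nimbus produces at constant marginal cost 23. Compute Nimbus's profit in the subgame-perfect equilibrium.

The follower Nimbus best-responds to any q_S: π_N = (75 - Q)q_N - 23q_N.
Setting the follower's marginal profit to zero, 52 - q_S - 2q_N = 0, i.e. q_N = (52 - q_S)/2.
Solace substitutes q_N(q_S) into its own profit: π_S = q_S(75 - q_S - (52 - q_S)/2) - 19q_S = (49 - (1/2)q_S)q_S - 19q_S.
Leader FOC: 30 - q_S = 0, so q_S = 30.
Then q_N = (52 - 30)/2 = 11.
Price P = 75 - 41 = 34.
Nimbus's profit: (34 - 23)·11 = 121.

121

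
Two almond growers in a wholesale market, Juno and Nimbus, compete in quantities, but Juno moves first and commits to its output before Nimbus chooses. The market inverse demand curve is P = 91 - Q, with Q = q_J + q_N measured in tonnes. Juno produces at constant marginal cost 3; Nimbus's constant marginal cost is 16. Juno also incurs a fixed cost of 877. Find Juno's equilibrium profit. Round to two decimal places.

Solve by backward induction. Given q_J, the follower Nimbus maximises π_N = (91 - q_J - q_N)q_N - 16q_N.
∂π_N/∂q_N = 75 - q_J - 2q_N = 0 gives the reaction function q_N = (75 - q_J)/2.
The leader anticipates this reaction. Substituting into P = 91 - Q gives P = 107/2 - (1/2)q_J, so π_J = (107/2 - (1/2)q_J)q_J - 3q_J.
The leader's first-order condition 101/2 - q_J = 0 yields q_J = 101/2.
Then q_N = (75 - 101/2)/2 = 49/4.
Price P = 91 - 251/4 = 113/4.
Juno's profit: (113/4 - 3)·(101/2) - 877 = 398.1250.

398.13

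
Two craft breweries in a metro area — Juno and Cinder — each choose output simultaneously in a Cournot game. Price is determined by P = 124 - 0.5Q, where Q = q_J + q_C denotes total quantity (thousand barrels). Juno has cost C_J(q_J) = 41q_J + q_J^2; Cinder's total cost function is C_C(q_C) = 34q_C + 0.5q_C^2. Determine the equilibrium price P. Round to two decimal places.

93.61

Juno's profit: π_J = (124 - 0.5Q)q_J - (41q_J + q_J²). Setting ∂π_J/∂q_J = 0: 83 - 3q_J - (1/2)(q_C) = 0.
Cinder's first-order condition: 90 - 2q_C - (1/2)(q_J) = 0.
Best responses: q_J = (83 - (1/2)q_C)/3, q_C = (90 - (1/2)q_J)/2.
Substituting one into the other gives q_J = 484/23 and q_C = 914/23.
Total output Q = 1398/23, so price P = 124 - (1/2)·(1398/23) = 93.6087.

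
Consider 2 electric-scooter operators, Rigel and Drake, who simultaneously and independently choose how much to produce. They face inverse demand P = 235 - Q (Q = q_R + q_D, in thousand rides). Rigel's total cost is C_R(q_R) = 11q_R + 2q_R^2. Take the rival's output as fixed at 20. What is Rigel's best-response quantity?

With the rival's output fixed at 20, Rigel's profit is π_R = (235 - 20 - q_R)q_R - (11q_R + 2q_R²) = (215 - q_R)q_R - (11q_R + 2q_R²).
∂π_R/∂q_R = 204 - 6q_R = 0, so q_R = 34.

34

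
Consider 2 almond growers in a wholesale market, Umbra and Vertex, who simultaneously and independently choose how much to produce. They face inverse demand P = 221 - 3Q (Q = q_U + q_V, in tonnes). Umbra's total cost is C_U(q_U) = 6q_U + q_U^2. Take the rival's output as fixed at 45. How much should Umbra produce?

With the rival's output fixed at 45, Umbra's profit is π_U = (221 - 3·45 - 3q_U)q_U - (6q_U + q_U²) = (86 - 3q_U)q_U - (6q_U + q_U²).
∂π_U/∂q_U = 80 - 8q_U = 0, so q_U = 10.

10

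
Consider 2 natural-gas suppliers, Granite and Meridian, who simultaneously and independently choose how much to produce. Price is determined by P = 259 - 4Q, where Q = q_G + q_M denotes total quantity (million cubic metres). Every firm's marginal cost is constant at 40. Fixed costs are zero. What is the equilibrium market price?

113

A representative firm's profit is π_i = q_i(259 - 4Q) - 40q_i.
Setting ∂π_i/∂q_i = 0 with rivals' quantities fixed: 219 - 8q_i - 4q_j = 0.
By symmetry each firm produces the same amount; substituting q_j = q_i yields q_i = 219/12 = 73/4.
Total output Q = 73/2, so price P = 259 - 4·(73/2) = 113.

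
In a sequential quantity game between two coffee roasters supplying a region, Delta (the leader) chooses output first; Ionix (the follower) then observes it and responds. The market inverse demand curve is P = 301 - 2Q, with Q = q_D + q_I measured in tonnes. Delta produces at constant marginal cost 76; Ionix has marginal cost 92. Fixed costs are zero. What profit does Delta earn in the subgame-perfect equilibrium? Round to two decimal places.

Solve by backward induction. Given q_D, the follower Ionix maximises π_I = (301 - 2q_D - 2q_I)q_I - 92q_I.
Setting the follower's marginal profit to zero, 209 - 2q_D - 4q_I = 0, i.e. q_I = (209 - 2q_D)/4.
The leader anticipates this reaction. Substituting into P = 301 - 2Q gives P = 393/2 - q_D, so π_D = (393/2 - q_D)q_D - 76q_D.
The leader's first-order condition 241/2 - 2q_D = 0 yields q_D = 241/4.
Then q_I = (209 - 2·(241/4))/4 = 177/8.
Price P = 301 - 2·(659/8) = 545/4.
Delta's profit: (545/4 - 76)·(241/4) = 3630.0625.

3630.06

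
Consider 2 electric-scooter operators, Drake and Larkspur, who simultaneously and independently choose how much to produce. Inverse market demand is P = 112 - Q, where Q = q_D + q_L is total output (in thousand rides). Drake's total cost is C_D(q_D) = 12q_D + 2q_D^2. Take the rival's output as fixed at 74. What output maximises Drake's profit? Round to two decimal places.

With the rival's output fixed at 74, Drake's profit is π_D = (112 - 74 - q_D)q_D - (12q_D + 2q_D²) = (38 - q_D)q_D - (12q_D + 2q_D²).
∂π_D/∂q_D = 26 - 6q_D = 0, so q_D = 13/3.

4.33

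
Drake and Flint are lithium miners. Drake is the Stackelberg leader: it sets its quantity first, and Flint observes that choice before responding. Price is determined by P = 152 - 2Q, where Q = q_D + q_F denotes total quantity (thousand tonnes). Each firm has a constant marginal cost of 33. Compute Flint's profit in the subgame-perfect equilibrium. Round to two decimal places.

442.53

Solve by backward induction. Given q_D, the follower Flint maximises π_F = (152 - 2q_D - 2q_F)q_F - 33q_F.
∂π_F/∂q_F = 119 - 2q_D - 4q_F = 0 gives the reaction function q_F = (119 - 2q_D)/4.
Drake substitutes q_F(q_D) into its own profit: π_D = q_D(152 - 2q_D - (119 - 2q_D)/2) - 33q_D = (185/2 - q_D)q_D - 33q_D.
Leader FOC: 119/2 - 2q_D = 0, so q_D = 119/4.
Then q_F = (119 - 2·(119/4))/4 = 119/8.
Price P = 152 - 2·(357/8) = 251/4.
Flint's profit: (251/4 - 33)·(119/8) = 442.5313.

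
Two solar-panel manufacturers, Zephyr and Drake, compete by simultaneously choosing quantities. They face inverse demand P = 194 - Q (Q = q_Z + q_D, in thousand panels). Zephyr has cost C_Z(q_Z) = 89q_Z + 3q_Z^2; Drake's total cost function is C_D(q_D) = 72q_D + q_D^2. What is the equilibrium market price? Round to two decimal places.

156.29

Zephyr's profit: π_Z = (194 - Q)q_Z - (89q_Z + 3q_Z²). Setting ∂π_Z/∂q_Z = 0: 105 - 8q_Z - (q_D) = 0.
Drake's profit: π_D = (194 - Q)q_D - (72q_D + q_D²). Setting ∂π_D/∂q_D = 0: 122 - 4q_D - (q_Z) = 0.
So q_Z = (105 - q_D)/8 and q_D = (122 - q_Z)/4.
Solving the pair: q_Z = 298/31, q_D = 871/31.
Total output Q = 1169/31, so price P = 194 - 1169/31 = 156.2903.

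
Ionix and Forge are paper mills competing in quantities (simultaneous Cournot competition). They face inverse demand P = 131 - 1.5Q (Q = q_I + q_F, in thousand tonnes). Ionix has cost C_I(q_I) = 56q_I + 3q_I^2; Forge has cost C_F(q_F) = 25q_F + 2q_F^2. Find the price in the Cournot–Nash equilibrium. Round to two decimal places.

101.19

Ionix's profit: π_I = (131 - 1.5Q)q_I - (56q_I + 3q_I²). Setting ∂π_I/∂q_I = 0: 75 - 9q_I - (3/2)(q_F) = 0.
Forge's profit: π_F = (131 - 1.5Q)q_F - (25q_F + 2q_F²). Setting ∂π_F/∂q_F = 0: 106 - 7q_F - (3/2)(q_I) = 0.
Best responses: q_I = (75 - (3/2)q_F)/9, q_F = (106 - (3/2)q_I)/7.
Substituting one into the other gives q_I = 488/81 and q_F = 374/27.
Total output Q = 1610/81, so price P = 131 - (3/2)·(1610/81) = 101.1852.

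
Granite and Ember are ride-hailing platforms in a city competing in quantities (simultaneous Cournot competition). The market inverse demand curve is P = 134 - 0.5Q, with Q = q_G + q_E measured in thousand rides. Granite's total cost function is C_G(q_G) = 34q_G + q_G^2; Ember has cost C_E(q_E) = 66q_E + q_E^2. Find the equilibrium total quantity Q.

48

Granite's profit: π_G = (134 - 0.5Q)q_G - (34q_G + q_G²). Setting ∂π_G/∂q_G = 0: 100 - 3q_G - (1/2)(q_E) = 0.
Ember's profit: π_E = (134 - 0.5Q)q_E - (66q_E + q_E²). Setting ∂π_E/∂q_E = 0: 68 - 3q_E - (1/2)(q_G) = 0.
Rearranging gives the reaction functions q_G = (100 - (1/2)q_E)/3 and q_E = (68 - (1/2)q_G)/3.
Solving the pair: q_G = 152/5, q_E = 88/5.
Total output Q = 152/5 + 88/5 = 48.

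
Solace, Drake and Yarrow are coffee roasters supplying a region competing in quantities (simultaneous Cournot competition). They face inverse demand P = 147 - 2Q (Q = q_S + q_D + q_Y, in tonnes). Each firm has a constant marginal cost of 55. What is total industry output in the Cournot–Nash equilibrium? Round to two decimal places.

34.50

Each firm earns π_i = (147 - 2Q)q_i - 55q_i.
Setting ∂π_i/∂q_i = 0 with rivals' quantities fixed: 92 - 4q_i - 2·Σ_{j≠i} q_j = 0.
By symmetry each firm produces the same amount; substituting Σ_{j≠i} q_j = 2q_i yields q_i = 92/8 = 23/2.
Total output Q = 23/2 + 23/2 + 23/2 = 69/2.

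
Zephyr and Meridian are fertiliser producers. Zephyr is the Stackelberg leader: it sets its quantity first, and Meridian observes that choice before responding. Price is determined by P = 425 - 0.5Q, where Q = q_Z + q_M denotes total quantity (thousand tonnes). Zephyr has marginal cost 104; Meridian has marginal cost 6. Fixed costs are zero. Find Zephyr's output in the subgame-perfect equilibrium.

223

Solve by backward induction. Given q_Z, the follower Meridian maximises π_M = (425 - (1/2)q_Z - (1/2)q_M)q_M - 6q_M.
Follower FOC: 419 - (1/2)q_Z - q_M = 0, so q_M(q_Z) = (419 - (1/2)q_Z).
The leader anticipates this reaction. Substituting into P = 425 - 0.5Q gives P = 431/2 - (1/4)q_Z, so π_Z = (431/2 - (1/4)q_Z)q_Z - 104q_Z.
Leader FOC: 223/2 - (1/2)q_Z = 0, so q_Z = 223.
Then q_M = (419 - (1/2)·223) = 615/2.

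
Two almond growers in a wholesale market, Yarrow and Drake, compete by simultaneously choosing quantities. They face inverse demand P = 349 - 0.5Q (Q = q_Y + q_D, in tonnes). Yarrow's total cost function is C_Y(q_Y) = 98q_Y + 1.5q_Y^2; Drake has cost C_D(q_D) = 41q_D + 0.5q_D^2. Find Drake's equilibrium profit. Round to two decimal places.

Yarrow's profit: π_Y = (349 - 0.5Q)q_Y - (98q_Y + (3/2)q_Y²). Setting ∂π_Y/∂q_Y = 0: 251 - 4q_Y - (1/2)(q_D) = 0.
Drake's first-order condition: 308 - 2q_D - (1/2)(q_Y) = 0.
So q_Y = (251 - (1/2)q_D)/4 and q_D = (308 - (1/2)q_Y)/2.
Substituting one into the other gives q_Y = 1392/31 and q_D = 142.7742.
Price P = 349 - (1/2)·187.6774 = 255.1613.
Drake's profit: 255.1613·142.7742 - 41·142.7742 - (1/2)·142.7742² = 20384.4703.

20384.47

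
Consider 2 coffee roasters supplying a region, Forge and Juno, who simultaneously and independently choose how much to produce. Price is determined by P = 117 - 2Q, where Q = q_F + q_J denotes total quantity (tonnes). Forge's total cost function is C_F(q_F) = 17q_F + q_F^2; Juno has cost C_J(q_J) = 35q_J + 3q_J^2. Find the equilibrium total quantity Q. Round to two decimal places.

Forge's profit: π_F = (117 - 2Q)q_F - (17q_F + q_F²). Setting ∂π_F/∂q_F = 0: 100 - 6q_F - 2(q_J) = 0.
Juno's first-order condition: 82 - 10q_J - 2(q_F) = 0.
Rearranging gives the reaction functions q_F = (100 - 2q_J)/6 and q_J = (82 - 2q_F)/10.
Solving the pair: q_F = 209/14, q_J = 73/14.
Total output Q = 209/14 + 73/14 = 141/7.

20.14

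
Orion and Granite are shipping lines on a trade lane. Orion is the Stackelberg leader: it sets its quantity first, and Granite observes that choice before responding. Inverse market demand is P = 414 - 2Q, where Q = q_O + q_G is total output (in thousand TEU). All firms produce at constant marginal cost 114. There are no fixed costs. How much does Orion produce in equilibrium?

The follower Granite best-responds to any q_O: π_G = (414 - 2Q)q_G - 114q_G.
∂π_G/∂q_G = 300 - 2q_O - 4q_G = 0 gives the reaction function q_G = (300 - 2q_O)/4.
The leader anticipates this reaction. Substituting into P = 414 - 2Q gives P = 264 - q_O, so π_O = (264 - q_O)q_O - 114q_O.
Leader FOC: 150 - 2q_O = 0, so q_O = 75.
Then q_G = (300 - 2·75)/4 = 75/2.

75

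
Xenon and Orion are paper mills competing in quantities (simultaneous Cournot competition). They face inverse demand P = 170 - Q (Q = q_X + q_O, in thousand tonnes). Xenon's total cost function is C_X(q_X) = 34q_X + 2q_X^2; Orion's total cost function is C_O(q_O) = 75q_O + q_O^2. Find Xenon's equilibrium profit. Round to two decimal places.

1143.29

Xenon's profit: π_X = (170 - Q)q_X - (34q_X + 2q_X²). Setting ∂π_X/∂q_X = 0: 136 - 6q_X - (q_O) = 0.
Orion's profit: π_O = (170 - Q)q_O - (75q_O + q_O²). Setting ∂π_O/∂q_O = 0: 95 - 4q_O - (q_X) = 0.
Best responses: q_X = (136 - q_O)/6, q_O = (95 - q_X)/4.
Solving the pair: q_X = 449/23, q_O = 434/23.
Price P = 170 - 883/23 = 131.6087.
Xenon's profit: 131.6087·(449/23) - 34·(449/23) - 2(449/23)² = 1143.2949.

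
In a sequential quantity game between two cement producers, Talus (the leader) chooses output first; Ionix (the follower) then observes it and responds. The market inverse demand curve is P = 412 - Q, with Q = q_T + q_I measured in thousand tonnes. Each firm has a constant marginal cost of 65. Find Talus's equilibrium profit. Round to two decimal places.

Solve by backward induction. Given q_T, the follower Ionix maximises π_I = (412 - q_T - q_I)q_I - 65q_I.
Follower FOC: 347 - q_T - 2q_I = 0, so q_I(q_T) = (347 - q_T)/2.
The leader anticipates this reaction. Substituting into P = 412 - Q gives P = 477/2 - (1/2)q_T, so π_T = (477/2 - (1/2)q_T)q_T - 65q_T.
Leader FOC: 347/2 - q_T = 0, so q_T = 347/2.
Then q_I = (347 - 347/2)/2 = 347/4.
Price P = 412 - 1041/4 = 607/4.
Talus's profit: (607/4 - 65)·(347/2) = 15051.1250.

15051.13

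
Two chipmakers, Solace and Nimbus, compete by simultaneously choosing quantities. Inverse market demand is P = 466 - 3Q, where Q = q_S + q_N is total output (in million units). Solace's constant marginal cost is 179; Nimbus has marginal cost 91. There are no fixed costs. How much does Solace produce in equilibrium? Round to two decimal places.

Solace's profit: π_S = (466 - 3Q)q_S - (179q_S). Setting ∂π_S/∂q_S = 0: 287 - 6q_S - 3(q_N) = 0.
Nimbus's profit: π_N = (466 - 3Q)q_N - (91q_N). Setting ∂π_N/∂q_N = 0: 375 - 6q_N - 3(q_S) = 0.
Rearranging gives the reaction functions q_S = (287 - 3q_N)/6 and q_N = (375 - 3q_S)/6.
Solving the pair: q_S = 199/9, q_N = 463/9.

22.11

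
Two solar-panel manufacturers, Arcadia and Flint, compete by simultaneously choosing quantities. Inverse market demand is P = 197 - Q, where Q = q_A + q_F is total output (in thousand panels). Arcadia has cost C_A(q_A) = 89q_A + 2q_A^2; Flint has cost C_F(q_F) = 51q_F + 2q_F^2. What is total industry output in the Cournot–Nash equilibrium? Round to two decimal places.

36.29

Arcadia's profit: π_A = (197 - Q)q_A - (89q_A + 2q_A²). Setting ∂π_A/∂q_A = 0: 108 - 6q_A - (q_F) = 0.
Flint's profit: π_F = (197 - Q)q_F - (51q_F + 2q_F²). Setting ∂π_F/∂q_F = 0: 146 - 6q_F - (q_A) = 0.
So q_A = (108 - q_F)/6 and q_F = (146 - q_A)/6.
Substituting one into the other gives q_A = 502/35 and q_F = 768/35.
Total output Q = 502/35 + 768/35 = 254/7.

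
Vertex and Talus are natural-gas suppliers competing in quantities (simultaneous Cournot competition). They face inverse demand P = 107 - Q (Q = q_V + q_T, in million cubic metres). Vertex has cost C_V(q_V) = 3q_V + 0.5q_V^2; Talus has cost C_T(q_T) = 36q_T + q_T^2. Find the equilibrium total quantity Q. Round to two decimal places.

41.27

Vertex's profit: π_V = (107 - Q)q_V - (3q_V + (1/2)q_V²). Setting ∂π_V/∂q_V = 0: 104 - 3q_V - (q_T) = 0.
Talus's first-order condition: 71 - 4q_T - (q_V) = 0.
Rearranging gives the reaction functions q_V = (104 - q_T)/3 and q_T = (71 - q_V)/4.
Solving the pair: q_V = 345/11, q_T = 109/11.
Total output Q = 345/11 + 109/11 = 454/11.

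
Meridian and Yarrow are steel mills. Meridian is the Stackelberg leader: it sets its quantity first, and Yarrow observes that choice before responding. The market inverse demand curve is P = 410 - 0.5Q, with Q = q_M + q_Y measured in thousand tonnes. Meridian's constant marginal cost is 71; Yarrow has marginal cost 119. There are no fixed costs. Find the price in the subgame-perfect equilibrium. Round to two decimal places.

The follower Yarrow best-responds to any q_M: π_Y = (410 - 0.5Q)q_Y - 119q_Y.
Follower FOC: 291 - (1/2)q_M - q_Y = 0, so q_Y(q_M) = (291 - (1/2)q_M).
The leader anticipates this reaction. Substituting into P = 410 - 0.5Q gives P = 529/2 - (1/4)q_M, so π_M = (529/2 - (1/4)q_M)q_M - 71q_M.
Leader FOC: 387/2 - (1/2)q_M = 0, so q_M = 387.
Then q_Y = (291 - (1/2)·387) = 195/2.
Total output Q = 969/2, so price P = 410 - (1/2)·(969/2) = 671/4.

167.75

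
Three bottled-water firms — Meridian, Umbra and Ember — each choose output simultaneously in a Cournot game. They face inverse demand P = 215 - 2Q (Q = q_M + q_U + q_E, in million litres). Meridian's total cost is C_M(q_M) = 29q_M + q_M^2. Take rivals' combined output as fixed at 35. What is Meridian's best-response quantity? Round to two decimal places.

19.33

With rivals' combined output fixed at 35, Meridian's profit is π_M = (215 - 2·35 - 2q_M)q_M - (29q_M + q_M²) = (145 - 2q_M)q_M - (29q_M + q_M²).
∂π_M/∂q_M = 116 - 6q_M = 0, so q_M = 58/3.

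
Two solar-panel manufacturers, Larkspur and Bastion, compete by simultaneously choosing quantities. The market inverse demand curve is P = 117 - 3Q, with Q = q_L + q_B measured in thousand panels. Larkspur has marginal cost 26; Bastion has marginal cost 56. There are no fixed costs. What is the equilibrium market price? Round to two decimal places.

66.33

Larkspur's profit: π_L = (117 - 3Q)q_L - (26q_L). Setting ∂π_L/∂q_L = 0: 91 - 6q_L - 3(q_B) = 0.
Bastion's profit: π_B = (117 - 3Q)q_B - (56q_B). Setting ∂π_B/∂q_B = 0: 61 - 6q_B - 3(q_L) = 0.
Rearranging gives the reaction functions q_L = (91 - 3q_B)/6 and q_B = (61 - 3q_L)/6.
Solving the pair: q_L = 121/9, q_B = 31/9.
Total output Q = 152/9, so price P = 117 - 3·(152/9) = 199/3.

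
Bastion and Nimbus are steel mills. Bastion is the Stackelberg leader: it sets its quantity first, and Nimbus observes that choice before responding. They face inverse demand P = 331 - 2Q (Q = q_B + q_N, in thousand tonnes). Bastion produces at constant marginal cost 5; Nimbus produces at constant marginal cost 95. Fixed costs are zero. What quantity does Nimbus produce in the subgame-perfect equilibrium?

Solve by backward induction. Given q_B, the follower Nimbus maximises π_N = (331 - 2q_B - 2q_N)q_N - 95q_N.
Follower FOC: 236 - 2q_B - 4q_N = 0, so q_N(q_B) = (236 - 2q_B)/4.
Bastion substitutes q_N(q_B) into its own profit: π_B = q_B(331 - 2q_B - (236 - 2q_B)/2) - 5q_B = (213 - q_B)q_B - 5q_B.
Leader FOC: 208 - 2q_B = 0, so q_B = 104.
Then q_N = (236 - 2·104)/4 = 7.

7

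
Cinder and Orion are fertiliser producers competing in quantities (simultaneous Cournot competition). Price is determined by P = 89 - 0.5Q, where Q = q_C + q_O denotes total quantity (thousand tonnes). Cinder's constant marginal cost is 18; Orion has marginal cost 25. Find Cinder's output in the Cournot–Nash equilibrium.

Cinder's profit: π_C = (89 - 0.5Q)q_C - (18q_C). Setting ∂π_C/∂q_C = 0: 71 - q_C - (1/2)(q_O) = 0.
Orion's first-order condition: 64 - q_O - (1/2)(q_C) = 0.
So q_C = (71 - (1/2)q_O) and q_O = (64 - (1/2)q_C).
Substituting one into the other gives q_C = 52 and q_O = 38.

52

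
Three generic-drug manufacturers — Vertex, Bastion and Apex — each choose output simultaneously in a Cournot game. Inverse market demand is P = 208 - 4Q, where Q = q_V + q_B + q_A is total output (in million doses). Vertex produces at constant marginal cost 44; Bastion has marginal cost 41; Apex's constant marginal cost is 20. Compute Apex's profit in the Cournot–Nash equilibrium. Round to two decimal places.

Vertex's profit: π_V = (208 - 4Q)q_V - (44q_V). Setting ∂π_V/∂q_V = 0: 164 - 8q_V - 4(q_B + q_A) = 0.
Bastion's profit: π_B = (208 - 4Q)q_B - (41q_B). Setting ∂π_B/∂q_B = 0: 167 - 8q_B - 4(q_V + q_A) = 0.
Apex's profit: π_A = (208 - 4Q)q_A - (20q_A). Setting ∂π_A/∂q_A = 0: 188 - 8q_A - 4(q_V + q_B) = 0.
Adding the 3 first-order conditions: 519 − 16Q = 0, so Q = 519/16.
Back-substituting: q_V = (164 − 519/4)/4 = 137/16, q_B = (167 − 519/4)/4 = 149/16, q_A = (188 − 519/4)/4 = 233/16.
Price P = 208 - 4·(519/16) = 313/4.
Apex's profit: (313/4 - 20)·(233/16) = 848.2656.

848.27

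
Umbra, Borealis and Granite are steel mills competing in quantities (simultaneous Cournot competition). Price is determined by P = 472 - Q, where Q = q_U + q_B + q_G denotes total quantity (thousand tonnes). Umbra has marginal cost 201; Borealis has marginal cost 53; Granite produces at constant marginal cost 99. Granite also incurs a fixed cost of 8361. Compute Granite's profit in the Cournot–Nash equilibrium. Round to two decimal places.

3141.56

Umbra's profit: π_U = (472 - Q)q_U - (201q_U). Setting ∂π_U/∂q_U = 0: 271 - 2q_U - (q_B + q_G) = 0.
Borealis's first-order condition: 419 - 2q_B - (q_U + q_G) = 0.
Granite's profit: π_G = (472 - Q)q_G - (99q_G). Setting ∂π_G/∂q_G = 0: 373 - 2q_G - (q_U + q_B) = 0.
Adding the 3 conditions: 1063 − 2Q − 2Q = 0, i.e. Q = 1063/4.
Back-substituting: q_U = (271 − 1063/4) = 21/4, q_B = (419 − 1063/4) = 613/4, q_G = (373 − 1063/4) = 429/4.
Price P = 472 - 1063/4 = 825/4.
Granite's profit: (825/4 - 99)·(429/4) - 8361 = 3141.5625.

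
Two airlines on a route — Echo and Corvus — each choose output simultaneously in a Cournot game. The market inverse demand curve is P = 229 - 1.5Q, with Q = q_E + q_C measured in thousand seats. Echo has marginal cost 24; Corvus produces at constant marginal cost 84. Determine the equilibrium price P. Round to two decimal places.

112.33

Echo's profit: π_E = (229 - 1.5Q)q_E - (24q_E). Setting ∂π_E/∂q_E = 0: 205 - 3q_E - (3/2)(q_C) = 0.
Corvus's profit: π_C = (229 - 1.5Q)q_C - (84q_C). Setting ∂π_C/∂q_C = 0: 145 - 3q_C - (3/2)(q_E) = 0.
Rearranging gives the reaction functions q_E = (205 - (3/2)q_C)/3 and q_C = (145 - (3/2)q_E)/3.
Solving the pair: q_E = 530/9, q_C = 170/9.
Total output Q = 700/9, so price P = 229 - (3/2)·(700/9) = 337/3.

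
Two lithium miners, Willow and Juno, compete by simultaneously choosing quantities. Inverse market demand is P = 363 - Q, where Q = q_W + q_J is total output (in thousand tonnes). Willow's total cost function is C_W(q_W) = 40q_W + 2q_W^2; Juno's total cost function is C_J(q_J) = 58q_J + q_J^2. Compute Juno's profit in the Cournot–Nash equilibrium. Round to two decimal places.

8586.20

Willow's profit: π_W = (363 - Q)q_W - (40q_W + 2q_W²). Setting ∂π_W/∂q_W = 0: 323 - 6q_W - (q_J) = 0.
Juno's profit: π_J = (363 - Q)q_J - (58q_J + q_J²). Setting ∂π_J/∂q_J = 0: 305 - 4q_J - (q_W) = 0.
So q_W = (323 - q_J)/6 and q_J = (305 - q_W)/4.
Solving the pair: q_W = 987/23, q_J = 1507/23.
Price P = 363 - 108.4348 = 254.5652.
Juno's profit: 254.5652·(1507/23) - 58·(1507/23) - (1507/23)² = 8586.1966.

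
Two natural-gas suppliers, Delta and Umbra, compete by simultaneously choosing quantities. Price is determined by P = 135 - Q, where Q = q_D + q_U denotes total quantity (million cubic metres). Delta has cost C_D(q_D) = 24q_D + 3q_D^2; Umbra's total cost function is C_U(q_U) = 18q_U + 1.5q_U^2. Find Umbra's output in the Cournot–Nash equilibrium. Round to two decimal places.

21.15

Delta's profit: π_D = (135 - Q)q_D - (24q_D + 3q_D²). Setting ∂π_D/∂q_D = 0: 111 - 8q_D - (q_U) = 0.
Umbra's first-order condition: 117 - 5q_U - (q_D) = 0.
Rearranging gives the reaction functions q_D = (111 - q_U)/8 and q_U = (117 - q_D)/5.
Substituting one into the other gives q_D = 146/13 and q_U = 275/13.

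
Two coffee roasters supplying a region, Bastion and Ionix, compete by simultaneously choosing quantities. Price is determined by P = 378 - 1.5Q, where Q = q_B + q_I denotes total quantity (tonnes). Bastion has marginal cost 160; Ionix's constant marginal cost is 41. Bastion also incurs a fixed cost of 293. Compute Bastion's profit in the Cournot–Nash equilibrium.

Bastion's profit: π_B = (378 - 1.5Q)q_B - (160q_B). Setting ∂π_B/∂q_B = 0: 218 - 3q_B - (3/2)(q_I) = 0.
Ionix's first-order condition: 337 - 3q_I - (3/2)(q_B) = 0.
Best responses: q_B = (218 - (3/2)q_I)/3, q_I = (337 - (3/2)q_B)/3.
Solving the pair: q_B = 22, q_I = 304/3.
Price P = 378 - (3/2)·(370/3) = 193.
Bastion's profit: (193 - 160)·22 - 293 = 433.

433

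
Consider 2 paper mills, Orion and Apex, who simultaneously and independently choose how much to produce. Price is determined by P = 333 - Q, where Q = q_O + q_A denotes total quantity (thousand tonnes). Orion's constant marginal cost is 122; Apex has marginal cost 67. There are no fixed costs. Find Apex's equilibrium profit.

11449

Orion's profit: π_O = (333 - Q)q_O - (122q_O). Setting ∂π_O/∂q_O = 0: 211 - 2q_O - (q_A) = 0.
Apex's profit: π_A = (333 - Q)q_A - (67q_A). Setting ∂π_A/∂q_A = 0: 266 - 2q_A - (q_O) = 0.
So q_O = (211 - q_A)/2 and q_A = (266 - q_O)/2.
Solving the pair: q_O = 52, q_A = 107.
Price P = 333 - 159 = 174.
Apex's profit: (174 - 67)·107 = 11449.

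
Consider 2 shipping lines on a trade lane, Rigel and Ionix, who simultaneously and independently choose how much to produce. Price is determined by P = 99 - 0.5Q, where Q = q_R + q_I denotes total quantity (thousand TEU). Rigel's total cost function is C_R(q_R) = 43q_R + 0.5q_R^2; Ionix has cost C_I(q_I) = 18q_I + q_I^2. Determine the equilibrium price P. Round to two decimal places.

Rigel's profit: π_R = (99 - 0.5Q)q_R - (43q_R + (1/2)q_R²). Setting ∂π_R/∂q_R = 0: 56 - 2q_R - (1/2)(q_I) = 0.
Ionix's profit: π_I = (99 - 0.5Q)q_I - (18q_I + q_I²). Setting ∂π_I/∂q_I = 0: 81 - 3q_I - (1/2)(q_R) = 0.
Best responses: q_R = (56 - (1/2)q_I)/2, q_I = (81 - (1/2)q_R)/3.
Solving the pair: q_R = 510/23, q_I = 536/23.
Total output Q = 1046/23, so price P = 99 - (1/2)·(1046/23) = 1754/23.

76.26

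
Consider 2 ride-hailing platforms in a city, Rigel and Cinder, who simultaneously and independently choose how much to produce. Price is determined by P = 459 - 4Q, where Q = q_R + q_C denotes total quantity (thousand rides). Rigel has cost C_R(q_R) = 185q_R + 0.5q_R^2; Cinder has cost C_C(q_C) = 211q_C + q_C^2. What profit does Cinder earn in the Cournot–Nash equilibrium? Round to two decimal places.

1178.32

Rigel's profit: π_R = (459 - 4Q)q_R - (185q_R + (1/2)q_R²). Setting ∂π_R/∂q_R = 0: 274 - 9q_R - 4(q_C) = 0.
Cinder's first-order condition: 248 - 10q_C - 4(q_R) = 0.
Best responses: q_R = (274 - 4q_C)/9, q_C = (248 - 4q_R)/10.
Substituting one into the other gives q_R = 874/37 and q_C = 568/37.
Price P = 459 - 4·(1442/37) = 303.1081.
Cinder's profit: 303.1081·(568/37) - 211·(568/37) - (568/37)² = 1178.3199.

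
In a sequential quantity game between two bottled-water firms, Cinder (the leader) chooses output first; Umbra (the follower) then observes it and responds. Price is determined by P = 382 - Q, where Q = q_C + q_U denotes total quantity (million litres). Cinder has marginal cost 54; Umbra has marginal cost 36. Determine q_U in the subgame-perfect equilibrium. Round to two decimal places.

95.50

Solve by backward induction. Given q_C, the follower Umbra maximises π_U = (382 - q_C - q_U)q_U - 36q_U.
∂π_U/∂q_U = 346 - q_C - 2q_U = 0 gives the reaction function q_U = (346 - q_C)/2.
The leader anticipates this reaction. Substituting into P = 382 - Q gives P = 209 - (1/2)q_C, so π_C = (209 - (1/2)q_C)q_C - 54q_C.
Leader FOC: 155 - q_C = 0, so q_C = 155.
Then q_U = (346 - 155)/2 = 191/2.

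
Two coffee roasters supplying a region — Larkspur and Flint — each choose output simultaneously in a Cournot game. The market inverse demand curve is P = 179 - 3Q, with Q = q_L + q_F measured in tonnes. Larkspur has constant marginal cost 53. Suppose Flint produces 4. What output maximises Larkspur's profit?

19

With the rival's output fixed at 4, Larkspur's profit is π_L = (179 - 3·4 - 3q_L)q_L - (53q_L) = (167 - 3q_L)q_L - (53q_L).
∂π_L/∂q_L = 114 - 6q_L = 0, so q_L = 19.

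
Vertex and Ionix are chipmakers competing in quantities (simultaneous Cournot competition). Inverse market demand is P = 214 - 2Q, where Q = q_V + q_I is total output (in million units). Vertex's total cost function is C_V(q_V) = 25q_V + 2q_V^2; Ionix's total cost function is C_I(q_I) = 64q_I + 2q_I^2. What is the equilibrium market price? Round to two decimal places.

Vertex's profit: π_V = (214 - 2Q)q_V - (25q_V + 2q_V²). Setting ∂π_V/∂q_V = 0: 189 - 8q_V - 2(q_I) = 0.
Ionix's first-order condition: 150 - 8q_I - 2(q_V) = 0.
Rearranging gives the reaction functions q_V = (189 - 2q_I)/8 and q_I = (150 - 2q_V)/8.
Solving the pair: q_V = 101/5, q_I = 137/10.
Total output Q = 339/10, so price P = 214 - 2·(339/10) = 731/5.

146.20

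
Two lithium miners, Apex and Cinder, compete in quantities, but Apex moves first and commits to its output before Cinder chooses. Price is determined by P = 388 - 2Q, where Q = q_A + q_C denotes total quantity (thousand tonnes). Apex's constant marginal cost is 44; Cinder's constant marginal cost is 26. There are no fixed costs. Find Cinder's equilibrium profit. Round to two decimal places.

4950.13

Solve by backward induction. Given q_A, the follower Cinder maximises π_C = (388 - 2q_A - 2q_C)q_C - 26q_C.
Follower FOC: 362 - 2q_A - 4q_C = 0, so q_C(q_A) = (362 - 2q_A)/4.
The leader anticipates this reaction. Substituting into P = 388 - 2Q gives P = 207 - q_A, so π_A = (207 - q_A)q_A - 44q_A.
Leader FOC: 163 - 2q_A = 0, so q_A = 163/2.
Then q_C = (362 - 2·(163/2))/4 = 199/4.
Price P = 388 - 2·(525/4) = 251/2.
Cinder's profit: (251/2 - 26)·(199/4) = 4950.1250.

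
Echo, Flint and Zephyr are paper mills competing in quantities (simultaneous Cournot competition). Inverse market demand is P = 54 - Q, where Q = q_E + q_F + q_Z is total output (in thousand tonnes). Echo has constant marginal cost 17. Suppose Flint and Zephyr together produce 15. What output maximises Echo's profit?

11

With rivals' combined output fixed at 15, Echo's profit is π_E = (54 - 15 - q_E)q_E - (17q_E) = (39 - q_E)q_E - (17q_E).
∂π_E/∂q_E = 22 - 2q_E = 0, so q_E = 11.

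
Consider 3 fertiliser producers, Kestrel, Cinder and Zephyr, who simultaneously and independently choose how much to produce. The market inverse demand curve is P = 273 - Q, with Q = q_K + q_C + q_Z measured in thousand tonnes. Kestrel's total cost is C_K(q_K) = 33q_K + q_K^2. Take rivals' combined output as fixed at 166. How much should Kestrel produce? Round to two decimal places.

With rivals' combined output fixed at 166, Kestrel's profit is π_K = (273 - 166 - q_K)q_K - (33q_K + q_K²) = (107 - q_K)q_K - (33q_K + q_K²).
∂π_K/∂q_K = 74 - 4q_K = 0, so q_K = 37/2.

18.50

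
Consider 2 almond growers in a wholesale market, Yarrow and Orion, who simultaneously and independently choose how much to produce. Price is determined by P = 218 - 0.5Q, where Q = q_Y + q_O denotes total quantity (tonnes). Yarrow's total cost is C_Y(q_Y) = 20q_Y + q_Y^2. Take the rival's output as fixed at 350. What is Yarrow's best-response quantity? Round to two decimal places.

7.67

With the rival's output fixed at 350, Yarrow's profit is π_Y = (218 - (1/2)·350 - (1/2)q_Y)q_Y - (20q_Y + q_Y²) = (43 - (1/2)q_Y)q_Y - (20q_Y + q_Y²).
∂π_Y/∂q_Y = 23 - 3q_Y = 0, so q_Y = 23/3.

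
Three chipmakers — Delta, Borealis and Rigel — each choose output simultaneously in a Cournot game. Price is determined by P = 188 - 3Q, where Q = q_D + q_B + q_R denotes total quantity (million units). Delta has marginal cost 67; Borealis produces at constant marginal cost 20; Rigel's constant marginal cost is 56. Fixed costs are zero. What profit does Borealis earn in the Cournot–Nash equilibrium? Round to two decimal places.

1312.52

Delta's profit: π_D = (188 - 3Q)q_D - (67q_D). Setting ∂π_D/∂q_D = 0: 121 - 6q_D - 3(q_B + q_R) = 0.
Borealis's profit: π_B = (188 - 3Q)q_B - (20q_B). Setting ∂π_B/∂q_B = 0: 168 - 6q_B - 3(q_D + q_R) = 0.
Rigel's profit: π_R = (188 - 3Q)q_R - (56q_R). Setting ∂π_R/∂q_R = 0: 132 - 6q_R - 3(q_D + q_B) = 0.
Summing all 3 equations gives 421 − 12Q = 0, hence Q = 421/12.
Back-substituting: q_D = (121 − 421/4)/3 = 21/4, q_B = (168 − 421/4)/3 = 251/12, q_R = (132 − 421/4)/3 = 107/12.
Price P = 188 - 3·(421/12) = 331/4.
Borealis's profit: (331/4 - 20)·(251/12) = 1312.5208.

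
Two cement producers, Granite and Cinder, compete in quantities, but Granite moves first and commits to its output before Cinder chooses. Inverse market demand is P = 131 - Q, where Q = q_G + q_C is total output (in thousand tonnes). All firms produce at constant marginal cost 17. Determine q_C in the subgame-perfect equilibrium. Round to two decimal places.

Solve by backward induction. Given q_G, the follower Cinder maximises π_C = (131 - q_G - q_C)q_C - 17q_C.
Follower FOC: 114 - q_G - 2q_C = 0, so q_C(q_G) = (114 - q_G)/2.
Granite substitutes q_C(q_G) into its own profit: π_G = q_G(131 - q_G - (114 - q_G)/2) - 17q_G = (74 - (1/2)q_G)q_G - 17q_G.
Maximising: ∂π_G/∂q_G = 57 - q_G = 0, giving q_G = 57.
Then q_C = (114 - 57)/2 = 57/2.

28.50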